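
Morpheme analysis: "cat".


Word: "cat"
Morphemes: cat
Each morpheme carries meaning
= 1 morpheme


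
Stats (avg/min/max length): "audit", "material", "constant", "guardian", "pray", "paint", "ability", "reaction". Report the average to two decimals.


Lengths: "audit"=5, "material"=8, "constant"=8, "guardian"=8, "pray"=4, "paint"=5, "ability"=7, "reaction"=8
Sum = 53, Count = 8
Average = 53/8 = 6.63
= avg=6.63, min=4, max=8


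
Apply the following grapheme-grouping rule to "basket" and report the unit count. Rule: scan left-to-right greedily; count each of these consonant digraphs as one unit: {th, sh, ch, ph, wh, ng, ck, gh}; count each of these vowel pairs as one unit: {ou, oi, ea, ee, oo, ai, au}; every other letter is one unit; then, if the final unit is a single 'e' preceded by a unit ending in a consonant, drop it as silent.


Word: "basket" (6 letters)
Left-to-right scan:
  (1) 'b' (letter)
  (2) 'a' (letter)
  (3) 's' (letter)
  (4) 'k' (letter)
  (5) 'e' (letter)
  (6) 't' (letter)
Units from scan: 6
Sound units = 6 units


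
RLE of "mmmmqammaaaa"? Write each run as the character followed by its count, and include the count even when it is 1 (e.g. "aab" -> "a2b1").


String: "mmmmqammaaaa"
Scanning for consecutive runs:
  'm' x 4
  'q' x 1
  'a' x 1
  'm' x 2
  'a' x 4
RLE = "m4q1a1m2a4"


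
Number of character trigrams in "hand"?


Word: "hand" (length 4)
Number of 3-grams = length - 3 + 1 = 4 - 3 + 1
= 2


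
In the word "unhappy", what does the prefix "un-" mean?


Prefix: un-
As in: unhappy -> un- + happy
Meaning = not / reverse


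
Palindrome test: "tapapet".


Word: "tapapet"
Reversed: "tepapat"
Forward == Backward? tapapet != tepapat
Palindrome = No


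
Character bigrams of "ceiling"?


Word: "ceiling" (length 7)
Number of bigrams = 7 - 2 + 1 = 6
  Position 0: "ce"
  Position 1: "ei"
  Position 2: "il"
  Position 3: "li"
  Position 4: "in"
  Position 5: "ng"
Bigrams = "ce", "ei", "il", "li", "in", "ng"


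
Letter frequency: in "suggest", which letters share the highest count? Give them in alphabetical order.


Word: "suggest"
Letter counts:
  'e': 1
  'g': 2
  's': 2
  't': 1
  'u': 1
Maximum count = 2
Most frequent = 'g', 's' (2 times each)


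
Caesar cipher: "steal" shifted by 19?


Word: "steal"
Shift: 19
Each letter → (letter + shift) mod 26:
  's' (18) + 19 = 11 → 'l'
  't' (19) + 19 = 12 → 'm'
  'e' (4) + 19 = 23 → 'x'
  'a' (0) + 19 = 19 → 't'
  'l' (11) + 19 = 4 → 'e'
Result = "lmxte"


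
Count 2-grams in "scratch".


Word: "scratch" (length 7)
Number of 2-grams = length - 2 + 1 = 7 - 2 + 1
= 6


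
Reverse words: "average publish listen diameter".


Original: "average publish listen diameter"
Words (1..n): average | publish | listen | diameter
Reversed (n..1): diameter | listen | publish | average
Result = "diameter listen publish average"


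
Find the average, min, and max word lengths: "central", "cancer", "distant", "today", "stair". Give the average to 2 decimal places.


Lengths: "central"=7, "cancer"=6, "distant"=7, "today"=5, "stair"=5
Sum = 30, Count = 5
Average = 30/5 = 6.00
= avg=6.00, min=5, max=7


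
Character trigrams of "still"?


Word: "still" (length 5)
Number of trigrams = 5 - 3 + 1 = 3
  Position 0: "sti"
  Position 1: "til"
  Position 2: "ill"
Trigrams = "sti", "til", "ill"


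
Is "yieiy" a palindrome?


Word: "yieiy"
Reversed: "yieiy"
Forward == Backward? yieiy == yieiy
Palindrome = Yes


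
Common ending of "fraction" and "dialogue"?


Word 1: "fraction"
Word 2: "dialogue"
Comparing from end:
  Pos -1: 'n' != 'e' (stop)
LCS = "" (length 0)


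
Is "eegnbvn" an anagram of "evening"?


Word 1: "evening" → sorted: eeginnv
Word 2: "eegnbvn" → sorted: beegnnv
Same letters? eeginnv != beegnnv
Anagram = No


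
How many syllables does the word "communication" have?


Word: "communication"
Syllable breakdown: com-mu-ni-ca-tion
Counting: 5 parts
= 5 syllables


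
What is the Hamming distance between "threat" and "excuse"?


Comparing character by character (same length = 6):
  Pos 0: 't' vs 'e' !=
  Pos 1: 'h' vs 'x' !=
  Pos 2: 'r' vs 'c' !=
  Pos 3: 'e' vs 'u' !=
  Pos 4: 'a' vs 's' !=
  Pos 5: 't' vs 'e' !=
Hamming distance = 6


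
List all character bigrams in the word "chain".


Word: "chain" (length 5)
Number of bigrams = 5 - 2 + 1 = 4
  Position 0: "ch"
  Position 1: "ha"
  Position 2: "ai"
  Position 3: "in"
Bigrams = "ch", "ha", "ai", "in"


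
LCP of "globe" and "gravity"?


Word 1: "globe"
Word 2: "gravity"
Comparing from start:
  Pos 0: 'g' == 'g'
  Pos 1: 'l' != 'r' (stop)
LCP = "g" (length 1)


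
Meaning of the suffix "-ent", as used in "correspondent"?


Suffix: -ent
As in: correspondent -> correspond + -ent
Meaning = one who / that which


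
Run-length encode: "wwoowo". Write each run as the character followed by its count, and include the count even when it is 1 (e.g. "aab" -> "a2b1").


String: "wwoowo"
Scanning for consecutive runs:
  'w' x 2
  'o' x 2
  'w' x 1
  'o' x 1
RLE = "w2o2w1o1"


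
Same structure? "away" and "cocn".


Pattern of "away": [0, 1, 0, 2]
Pattern of "cocn": [0, 1, 0, 2]
Patterns match
Same pattern = Yes


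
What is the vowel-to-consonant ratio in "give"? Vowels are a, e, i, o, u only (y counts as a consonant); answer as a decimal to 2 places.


Word: "give"
Vowels (a,e,i,o,u): 2
Consonants: 2
Ratio = 2/2
= 1.00


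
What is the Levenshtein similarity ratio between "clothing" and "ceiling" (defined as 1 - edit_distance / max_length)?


Word 1: "clothing" (length 8)
Word 2: "ceiling" (length 7)
One optimal edit sequence:
  1. keep 'c'
  2. delete 'l'  (+1)
  3. substitute 'o' -> 'e'  (+1)
  4. substitute 't' -> 'i'  (+1)
  5. substitute 'h' -> 'l'  (+1)
  6. keep 'i'
  7. keep 'n'
  8. keep 'g'
Edit distance = 4
Max length = max(8, 7) = 8
Similarity = 1 - 4/8
= 0.5000


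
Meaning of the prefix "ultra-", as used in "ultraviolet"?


Prefix: ultra-
As in: ultraviolet -> ultra- + violet
Meaning = beyond


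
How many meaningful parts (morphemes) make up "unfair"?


Word: "unfair"
Morphemes: un- | fair
Each morpheme carries meaning
= 2 morphemes


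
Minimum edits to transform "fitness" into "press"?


Word 1: "fitness" (length 7)
Word 2: "press" (length 5)
One optimal edit sequence (insert/delete/substitute each cost 1):
  1. delete 'f'  (+1)
  2. delete 'i'  (+1)
  3. substitute 't' -> 'p'  (+1)
  4. substitute 'n' -> 'r'  (+1)
  5. keep 'e'
  6. keep 's'
  7. keep 's'
Total edit operations: 4
Edit distance = 4


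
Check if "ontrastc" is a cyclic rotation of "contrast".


Word: "contrast", Candidate: "ontrastc"
Method: check if candidate is substring of word+word
"contrastcontrast" contains "ontrastc"? Yes
Is rotation = Yes


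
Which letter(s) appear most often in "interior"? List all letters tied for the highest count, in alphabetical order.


Word: "interior"
Letter counts:
  'e': 1
  'i': 2
  'n': 1
  'o': 1
  'r': 2
  't': 1
Maximum count = 2
Most frequent = 'i', 'r' (2 times each)


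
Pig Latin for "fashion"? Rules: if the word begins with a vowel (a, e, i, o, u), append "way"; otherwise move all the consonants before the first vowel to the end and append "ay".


Word: "fashion"
Starts with consonant(s) → move to end, add 'ay'
Consonant cluster: "f"
Pig Latin = "ashionfay"


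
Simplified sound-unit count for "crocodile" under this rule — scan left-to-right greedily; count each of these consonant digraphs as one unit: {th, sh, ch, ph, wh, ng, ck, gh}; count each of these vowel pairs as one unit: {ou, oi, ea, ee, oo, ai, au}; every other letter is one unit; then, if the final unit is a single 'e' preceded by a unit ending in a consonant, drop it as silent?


Word: "crocodile" (9 letters)
Left-to-right scan:
  1. 'c' (letter)
  2. 'r' (letter)
  3. 'o' (letter)
  4. 'c' (letter)
  5. 'o' (letter)
  6. 'd' (letter)
  7. 'i' (letter)
  8. 'l' (letter)
  9. 'e' (letter)
Units from scan: 9
Final unit is 'e' after a consonant -> drop as silent (-1)
Sound units = 8 units


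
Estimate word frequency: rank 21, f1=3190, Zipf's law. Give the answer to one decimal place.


Zipf's law: f(r) = f(1) / r
f(1) = 3190
f(21) = 3190 / 21
= 151.9 occurrences


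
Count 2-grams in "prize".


Word: "prize" (length 5)
Number of 2-grams = length - 2 + 1 = 5 - 2 + 1
= 4


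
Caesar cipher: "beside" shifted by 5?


Word: "beside"
Shift: 5
Each letter → (letter + shift) mod 26:
  'b' (1) + 5 = 6 → 'g'
  'e' (4) + 5 = 9 → 'j'
  's' (18) + 5 = 23 → 'x'
  'i' (8) + 5 = 13 → 'n'
  'd' (3) + 5 = 8 → 'i'
  'e' (4) + 5 = 9 → 'j'
Result = "gjxnij"


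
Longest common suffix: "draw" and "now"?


Word 1: "draw"
Word 2: "now"
Comparing from end:
  Pos -1: 'w' == 'w'
  Pos -2: 'a' != 'o' (stop)
LCS = "w" (length 1)


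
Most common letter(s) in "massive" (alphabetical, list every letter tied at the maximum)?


Word: "massive"
Letter counts:
  'a': 1
  'e': 1
  'i': 1
  'm': 1
  's': 2
  'v': 1
Maximum count = 2
Most frequent = 's' (2 times each)


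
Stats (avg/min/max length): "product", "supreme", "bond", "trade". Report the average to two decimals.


Lengths: "product"=7, "supreme"=7, "bond"=4, "trade"=5
Sum = 23, Count = 4
Average = 23/4 = 5.75
= avg=5.75, min=4, max=7


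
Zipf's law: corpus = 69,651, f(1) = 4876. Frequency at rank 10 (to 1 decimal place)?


Zipf's law: f(r) = f(1) / r
f(1) = 4876
f(10) = 4876 / 10
= 487.6 occurrences


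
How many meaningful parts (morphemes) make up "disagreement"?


Word: "disagreement"
Morphemes: dis- | agree | -ment
Each morpheme carries meaning
= 3 morphemes


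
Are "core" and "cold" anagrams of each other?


Word 1: "core" → sorted: ceor
Word 2: "cold" → sorted: cdlo
Same letters? ceor != cdlo
Anagram = No


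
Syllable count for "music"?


Word: "music"
Syllable breakdown: mu · sic
Counting: 2 parts
= 2 syllables


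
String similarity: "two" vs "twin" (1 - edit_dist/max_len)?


Word 1: "two" (length 3)
Word 2: "twin" (length 4)
One optimal edit sequence:
  1. keep 't'
  2. keep 'w'
  3. insert 'i'  (+1)
  4. substitute 'o' -> 'n'  (+1)
Edit distance = 2
Max length = max(3, 4) = 4
Similarity = 1 - 2/4
= 0.5000


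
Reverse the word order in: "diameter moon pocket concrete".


Original: "diameter moon pocket concrete"
Words (1..n): diameter | moon | pocket | concrete
Reversed (n..1): concrete | pocket | moon | diameter
Result = "concrete pocket moon diameter"


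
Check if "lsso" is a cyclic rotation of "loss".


Word: "loss", Candidate: "lsso"
Method: check if candidate is substring of word+word
"lossloss" contains "lsso"? No
Is rotation = No


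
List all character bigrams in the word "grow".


Word: "grow" (length 4)
Number of bigrams = 4 - 2 + 1 = 3
  Position 0: "gr"
  Position 1: "ro"
  Position 2: "ow"
Bigrams = "gr", "ro", "ow"


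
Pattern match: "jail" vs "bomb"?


Pattern of "jail": [0, 1, 2, 3]
Pattern of "bomb": [0, 1, 2, 0]
Patterns do not match
Same pattern = No


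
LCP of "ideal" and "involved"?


Word 1: "ideal"
Word 2: "involved"
Comparing from start:
  Pos 0: 'i' == 'i'
  Pos 1: 'd' != 'n' (stop)
LCP = "i" (length 1)


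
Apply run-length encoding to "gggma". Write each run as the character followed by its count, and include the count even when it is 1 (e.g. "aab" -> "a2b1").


String: "gggma"
Scanning for consecutive runs:
  'g' x 3
  'm' x 1
  'a' x 1
RLE = "g3m1a1"


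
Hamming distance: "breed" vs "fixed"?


Comparing character by character (same length = 5):
  Pos 0: 'b' vs 'f' !=
  Pos 1: 'r' vs 'i' !=
  Pos 2: 'e' vs 'x' !=
  Pos 3: 'e' vs 'e' =
  Pos 4: 'd' vs 'd' =
Hamming distance = 3


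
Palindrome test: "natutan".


Word: "natutan"
Reversed: "natutan"
Forward == Backward? natutan == natutan
Palindrome = Yes


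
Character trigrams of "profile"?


Word: "profile" (length 7)
Number of trigrams = 7 - 3 + 1 = 5
  Position 0: "pro"
  Position 1: "rof"
  Position 2: "ofi"
  Position 3: "fil"
  Position 4: "ile"
Trigrams = "pro", "rof", "ofi", "fil", "ile"


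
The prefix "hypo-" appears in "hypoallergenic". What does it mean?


Prefix: hypo-
Example: hypoallergenic = hypo- + allergenic
Meaning = under / below normal


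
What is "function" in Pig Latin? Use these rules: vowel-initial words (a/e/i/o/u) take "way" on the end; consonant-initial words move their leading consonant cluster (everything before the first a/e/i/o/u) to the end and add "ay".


Word: "function"
Starts with consonant(s) → move to end, add 'ay'
Consonant cluster: "f"
Pig Latin = "unctionfay"


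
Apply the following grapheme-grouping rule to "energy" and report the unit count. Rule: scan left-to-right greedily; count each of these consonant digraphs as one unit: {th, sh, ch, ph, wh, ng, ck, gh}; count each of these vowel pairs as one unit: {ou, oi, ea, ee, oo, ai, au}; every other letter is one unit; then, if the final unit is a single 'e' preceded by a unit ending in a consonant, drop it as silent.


Word: "energy" (6 letters)
Left-to-right scan:
  [1] 'e' (letter)
  [2] 'n' (letter)
  [3] 'e' (letter)
  [4] 'r' (letter)
  [5] 'g' (letter)
  [6] 'y' (letter)
Units from scan: 6
Sound units = 6 units


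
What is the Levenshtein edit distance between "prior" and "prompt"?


Word 1: "prior" (length 5)
Word 2: "prompt" (length 6)
One optimal edit sequence (insert/delete/substitute each cost 1):
  1. keep 'p'
  2. keep 'r'
  3. insert 'o'  (+1)
  4. substitute 'i' -> 'm'  (+1)
  5. substitute 'o' -> 'p'  (+1)
  6. substitute 'r' -> 't'  (+1)
Total edit operations: 4
Edit distance = 4


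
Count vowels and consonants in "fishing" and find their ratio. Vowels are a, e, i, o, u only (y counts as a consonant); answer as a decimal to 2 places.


Word: "fishing"
Vowels (a,e,i,o,u): 2
Consonants: 5
Ratio = 2/5
= 0.40


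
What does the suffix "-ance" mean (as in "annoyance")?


Suffix: -ance
Example: annoyance = annoy + -ance
Meaning = state of


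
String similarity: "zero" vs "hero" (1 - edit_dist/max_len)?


Word 1: "zero" (length 4)
Word 2: "hero" (length 4)
One optimal edit sequence:
  1. substitute 'z' -> 'h'  (+1)
  2. keep 'e'
  3. keep 'r'
  4. keep 'o'
Edit distance = 1
Max length = max(4, 4) = 4
Similarity = 1 - 1/4
= 0.7500


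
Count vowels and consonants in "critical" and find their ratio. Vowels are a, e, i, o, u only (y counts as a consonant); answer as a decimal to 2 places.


Word: "critical"
Vowels (a,e,i,o,u): 3
Consonants: 5
Ratio = 3/5
= 0.60


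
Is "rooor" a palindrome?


Word: "rooor"
Reversed: "rooor"
Forward == Backward? rooor == rooor
Palindrome = Yes


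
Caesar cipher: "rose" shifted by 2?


Word: "rose"
Shift: 2
Each letter → (letter + shift) mod 26:
  'r' (17) + 2 = 19 → 't'
  'o' (14) + 2 = 16 → 'q'
  's' (18) + 2 = 20 → 'u'
  'e' (4) + 2 = 6 → 'g'
Result = "tqug"


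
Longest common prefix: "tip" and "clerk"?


Word 1: "tip"
Word 2: "clerk"
Comparing from start:
  Pos 0: 't' != 'c' (stop)
LCP = "" (length 0)


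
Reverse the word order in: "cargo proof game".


Original: "cargo proof game"
Words (1..n): cargo | proof | game
Reversed (n..1): game | proof | cargo
Result = "game proof cargo"


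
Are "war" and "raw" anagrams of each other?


Word 1: "war" → sorted: arw
Word 2: "raw" → sorted: arw
Same letters? arw == arw
Anagram = Yes


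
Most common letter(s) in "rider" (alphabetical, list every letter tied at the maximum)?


Word: "rider"
Letter counts:
  'd': 1
  'e': 1
  'i': 1
  'r': 2
Maximum count = 2
Most frequent = 'r' (2 times each)


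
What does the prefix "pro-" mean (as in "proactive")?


Prefix: pro-
Example: proactive (pro- + active)
Meaning = forward / in favor of


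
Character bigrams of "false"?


Word: "false" (length 5)
Number of bigrams = 5 - 2 + 1 = 4
  Position 0: "fa"
  Position 1: "al"
  Position 2: "ls"
  Position 3: "se"
Bigrams = "fa", "al", "ls", "se"


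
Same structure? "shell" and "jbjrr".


Pattern of "shell": [0, 1, 2, 3, 3]
Pattern of "jbjrr": [0, 1, 0, 2, 2]
Patterns do not match
Same pattern = No


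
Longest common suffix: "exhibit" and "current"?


Word 1: "exhibit"
Word 2: "current"
Comparing from end:
  Pos -1: 't' == 't'
  Pos -2: 'i' != 'n' (stop)
LCS = "t" (length 1)


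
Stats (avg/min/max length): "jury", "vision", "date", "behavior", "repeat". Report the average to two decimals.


Lengths: "jury"=4, "vision"=6, "date"=4, "behavior"=8, "repeat"=6
Sum = 28, Count = 5
Average = 28/5 = 5.60
= avg=5.60, min=4, max=8


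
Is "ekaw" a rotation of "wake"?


Word: "wake", Candidate: "ekaw"
Method: check if candidate is substring of word+word
"wakewake" contains "ekaw"? No
Is rotation = No


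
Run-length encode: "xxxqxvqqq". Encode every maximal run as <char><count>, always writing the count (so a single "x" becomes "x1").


String: "xxxqxvqqq"
Scanning for consecutive runs:
  'x' x 3
  'q' x 1
  'x' x 1
  'v' x 1
  'q' x 3
RLE = "x3q1x1v1q3"


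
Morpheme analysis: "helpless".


Word: "helpless"
Morphemes: help / -less
Each morpheme carries meaning
= 2 morphemes


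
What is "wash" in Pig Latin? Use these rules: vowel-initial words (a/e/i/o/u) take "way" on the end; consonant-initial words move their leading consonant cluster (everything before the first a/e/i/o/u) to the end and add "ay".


Word: "wash"
Starts with consonant(s) → move to end, add 'ay'
Consonant cluster: "w"
Pig Latin = "ashway"


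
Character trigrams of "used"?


Word: "used" (length 4)
Number of trigrams = 4 - 3 + 1 = 2
  Position 0: "use"
  Position 1: "sed"
Trigrams = "use", "sed"


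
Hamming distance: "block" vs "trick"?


Comparing character by character (same length = 5):
  Pos 0: 'b' vs 't' !=
  Pos 1: 'l' vs 'r' !=
  Pos 2: 'o' vs 'i' !=
  Pos 3: 'c' vs 'c' =
  Pos 4: 'k' vs 'k' =
Hamming distance = 3


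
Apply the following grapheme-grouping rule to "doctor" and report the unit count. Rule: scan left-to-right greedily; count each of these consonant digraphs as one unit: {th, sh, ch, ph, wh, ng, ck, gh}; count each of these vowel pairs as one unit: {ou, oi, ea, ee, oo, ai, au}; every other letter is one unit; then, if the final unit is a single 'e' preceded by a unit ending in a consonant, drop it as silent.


Word: "doctor" (6 letters)
Left-to-right scan:
  1. 'd' (letter)
  2. 'o' (letter)
  3. 'c' (letter)
  4. 't' (letter)
  5. 'o' (letter)
  6. 'r' (letter)
Units from scan: 6
Sound units = 6 units


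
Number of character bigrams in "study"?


Word: "study" (length 5)
Number of 2-grams = length - 2 + 1 = 5 - 2 + 1
= 4


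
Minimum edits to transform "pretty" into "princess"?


Word 1: "pretty" (length 6)
Word 2: "princess" (length 8)
One optimal edit sequence (insert/delete/substitute each cost 1):
  1. keep 'p'
  2. keep 'r'
  3. insert 'i'  (+1)
  4. insert 'n'  (+1)
  5. substitute 'e' -> 'c'  (+1)
  6. substitute 't' -> 'e'  (+1)
  7. substitute 't' -> 's'  (+1)
  8. substitute 'y' -> 's'  (+1)
Total edit operations: 6
Edit distance = 6


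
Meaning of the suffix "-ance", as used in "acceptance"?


Suffix: -ance
As in: acceptance -> accept + -ance
Meaning = state of


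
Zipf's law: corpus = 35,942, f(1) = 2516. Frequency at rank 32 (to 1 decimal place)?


Zipf's law: f(r) = f(1) / r
f(1) = 2516
f(32) = 2516 / 32
= 78.6 occurrences


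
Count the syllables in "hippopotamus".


Word: "hippopotamus"
Syllable breakdown: hip-po-pot-a-mus
Counting: 5 parts
= 5 syllables


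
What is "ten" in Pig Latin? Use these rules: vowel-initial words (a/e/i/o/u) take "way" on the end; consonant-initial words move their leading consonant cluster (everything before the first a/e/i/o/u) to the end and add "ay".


Word: "ten"
Starts with consonant(s) → move to end, add 'ay'
Consonant cluster: "t"
Pig Latin = "entay"


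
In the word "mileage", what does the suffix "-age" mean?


Suffix: -age
Example: mileage = mile + -age
Meaning = result / collection


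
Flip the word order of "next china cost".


Original: "next china cost"
Words (1..n): next | china | cost
Reversed (n..1): cost | china | next
Result = "cost china next"


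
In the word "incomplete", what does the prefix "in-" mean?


Prefix: in-
Example: incomplete = in- + complete
Meaning = not / into


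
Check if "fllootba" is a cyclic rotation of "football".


Word: "football", Candidate: "fllootba"
Method: check if candidate is substring of word+word
"footballfootball" contains "fllootba"? No
Is rotation = No


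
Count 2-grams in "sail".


Word: "sail" (length 4)
Number of 2-grams = length - 2 + 1 = 4 - 2 + 1
= 3


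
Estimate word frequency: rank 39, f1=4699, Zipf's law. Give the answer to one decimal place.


Zipf's law: f(r) = f(1) / r
f(1) = 4699
f(39) = 4699 / 39
= 120.5 occurrences


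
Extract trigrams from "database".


Word: "database" (length 8)
Number of trigrams = 8 - 3 + 1 = 6
  Position 0: "dat"
  Position 1: "ata"
  Position 2: "tab"
  Position 3: "aba"
  Position 4: "bas"
  Position 5: "ase"
Trigrams = "dat", "ata", "tab", "aba", "bas", "ase"


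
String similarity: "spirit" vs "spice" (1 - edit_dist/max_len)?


Word 1: "spirit" (length 6)
Word 2: "spice" (length 5)
One optimal edit sequence:
  1. keep 's'
  2. keep 'p'
  3. keep 'i'
  4. delete 'r'  (+1)
  5. substitute 'i' -> 'c'  (+1)
  6. substitute 't' -> 'e'  (+1)
Edit distance = 3
Max length = max(6, 5) = 6
Similarity = 1 - 3/6
= 0.5000


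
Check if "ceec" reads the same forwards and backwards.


Word: "ceec"
Reversed: "ceec"
Forward == Backward? ceec == ceec
Palindrome = Yes


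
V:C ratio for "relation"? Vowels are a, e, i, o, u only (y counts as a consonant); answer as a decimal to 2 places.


Word: "relation"
Vowels (a,e,i,o,u): 4
Consonants: 4
Ratio = 4/4
= 1.00


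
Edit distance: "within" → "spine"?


Word 1: "within" (length 6)
Word 2: "spine" (length 5)
One optimal edit sequence (insert/delete/substitute each cost 1):
  1. delete 'w'  (+1)
  2. delete 'i'  (+1)
  3. substitute 't' -> 's'  (+1)
  4. substitute 'h' -> 'p'  (+1)
  5. keep 'i'
  6. keep 'n'
  7. insert 'e'  (+1)
Total edit operations: 5
Edit distance = 5


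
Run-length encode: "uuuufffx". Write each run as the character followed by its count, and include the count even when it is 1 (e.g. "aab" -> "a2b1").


String: "uuuufffx"
Scanning for consecutive runs:
  'u' x 4
  'f' x 3
  'x' x 1
RLE = "u4f3x1"


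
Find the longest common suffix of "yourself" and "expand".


Word 1: "yourself"
Word 2: "expand"
Comparing from end:
  Pos -1: 'f' != 'd' (stop)
LCS = "" (length 0)


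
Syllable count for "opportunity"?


Word: "opportunity"
Syllable breakdown: op | por | tu | ni | ty
Counting: 5 parts
= 5 syllables


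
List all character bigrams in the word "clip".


Word: "clip" (length 4)
Number of bigrams = 4 - 2 + 1 = 3
  Position 0: "cl"
  Position 1: "li"
  Position 2: "ip"
Bigrams = "cl", "li", "ip"


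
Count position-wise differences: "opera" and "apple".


Comparing character by character (same length = 5):
  Pos 0: 'o' vs 'a' !=
  Pos 1: 'p' vs 'p' =
  Pos 2: 'e' vs 'p' !=
  Pos 3: 'r' vs 'l' !=
  Pos 4: 'a' vs 'e' !=
Hamming distance = 4


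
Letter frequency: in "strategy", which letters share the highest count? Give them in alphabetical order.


Word: "strategy"
Letter counts:
  'a': 1
  'e': 1
  'g': 1
  'r': 1
  's': 1
  't': 2
  'y': 1
Maximum count = 2
Most frequent = 't' (2 times each)


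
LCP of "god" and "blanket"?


Word 1: "god"
Word 2: "blanket"
Comparing from start:
  Pos 0: 'g' != 'b' (stop)
LCP = "" (length 0)


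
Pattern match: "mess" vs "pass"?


Pattern of "mess": [0, 1, 2, 2]
Pattern of "pass": [0, 1, 2, 2]
Patterns match
Same pattern = Yes


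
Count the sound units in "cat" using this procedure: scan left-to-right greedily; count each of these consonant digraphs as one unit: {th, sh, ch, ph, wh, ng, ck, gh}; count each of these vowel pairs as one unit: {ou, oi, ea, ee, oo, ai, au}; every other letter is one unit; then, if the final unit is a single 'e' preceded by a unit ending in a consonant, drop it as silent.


Word: "cat" (3 letters)
Left-to-right scan:
  (1) 'c' (letter)
  (2) 'a' (letter)
  (3) 't' (letter)
Units from scan: 3
Sound units = 3 units


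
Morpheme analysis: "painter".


Word: "painter"
Morphemes: paint + -er
Each morpheme carries meaning
= 2 morphemes


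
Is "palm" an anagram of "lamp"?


Word 1: "lamp" → sorted: almp
Word 2: "palm" → sorted: almp
Same letters? almp == almp
Anagram = Yes


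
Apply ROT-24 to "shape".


Word: "shape"
Shift: 24
Each letter → (letter + shift) mod 26:
  's' (18) + 24 = 16 → 'q'
  'h' (7) + 24 = 5 → 'f'
  'a' (0) + 24 = 24 → 'y'
  'p' (15) + 24 = 13 → 'n'
  'e' (4) + 24 = 2 → 'c'
Result = "qfync"


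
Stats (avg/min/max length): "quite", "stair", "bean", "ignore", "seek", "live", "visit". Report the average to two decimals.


Lengths: "quite"=5, "stair"=5, "bean"=4, "ignore"=6, "seek"=4, "live"=4, "visit"=5
Sum = 33, Count = 7
Average = 33/7 = 4.71
= avg=4.71, min=4, max=6


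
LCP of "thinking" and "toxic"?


Word 1: "thinking"
Word 2: "toxic"
Comparing from start:
  Pos 0: 't' == 't'
  Pos 1: 'h' != 'o' (stop)
LCP = "t" (length 1)


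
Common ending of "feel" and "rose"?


Word 1: "feel"
Word 2: "rose"
Comparing from end:
  Pos -1: 'l' != 'e' (stop)
LCS = "" (length 0)


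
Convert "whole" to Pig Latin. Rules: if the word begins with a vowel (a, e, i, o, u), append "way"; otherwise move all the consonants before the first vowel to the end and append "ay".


Word: "whole"
Starts with consonant(s) → move to end, add 'ay'
Consonant cluster: "wh"
Pig Latin = "olewhay"


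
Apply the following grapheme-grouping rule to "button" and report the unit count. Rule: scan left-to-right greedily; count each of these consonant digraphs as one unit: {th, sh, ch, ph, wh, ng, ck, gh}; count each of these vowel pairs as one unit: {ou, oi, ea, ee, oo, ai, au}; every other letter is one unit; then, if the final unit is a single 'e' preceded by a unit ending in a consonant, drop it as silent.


Word: "button" (6 letters)
Left-to-right scan:
  [1] 'b' (letter)
  [2] 'u' (letter)
  [3] 't' (letter)
  [4] 't' (letter)
  [5] 'o' (letter)
  [6] 'n' (letter)
Units from scan: 6
Sound units = 6 units


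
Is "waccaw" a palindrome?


Word: "waccaw"
Reversed: "waccaw"
Forward == Backward? waccaw == waccaw
Palindrome = Yes


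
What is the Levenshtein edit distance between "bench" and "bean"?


Word 1: "bench" (length 5)
Word 2: "bean" (length 4)
One optimal edit sequence (insert/delete/substitute each cost 1):
  1. keep 'b'
  2. keep 'e'
  3. delete 'n'  (+1)
  4. substitute 'c' -> 'a'  (+1)
  5. substitute 'h' -> 'n'  (+1)
Total edit operations: 3
Edit distance = 3


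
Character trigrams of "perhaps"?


Word: "perhaps" (length 7)
Number of trigrams = 7 - 3 + 1 = 5
  Position 0: "per"
  Position 1: "erh"
  Position 2: "rha"
  Position 3: "hap"
  Position 4: "aps"
Trigrams = "per", "erh", "rha", "hap", "aps"


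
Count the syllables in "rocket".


Word: "rocket"
Syllable breakdown: rock-et
Counting: 2 parts
= 2 syllables


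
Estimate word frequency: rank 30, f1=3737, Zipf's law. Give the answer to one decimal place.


Zipf's law: f(r) = f(1) / r
f(1) = 3737
f(30) = 3737 / 30
= 124.6 occurrences


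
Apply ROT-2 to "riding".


Word: "riding"
Shift: 2
Each letter → (letter + shift) mod 26:
  'r' (17) + 2 = 19 → 't'
  'i' (8) + 2 = 10 → 'k'
  'd' (3) + 2 = 5 → 'f'
  'i' (8) + 2 = 10 → 'k'
  'n' (13) + 2 = 15 → 'p'
  'g' (6) + 2 = 8 → 'i'
Result = "tkfkpi"


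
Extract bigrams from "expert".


Word: "expert" (length 6)
Number of bigrams = 6 - 2 + 1 = 5
  Position 0: "ex"
  Position 1: "xp"
  Position 2: "pe"
  Position 3: "er"
  Position 4: "rt"
Bigrams = "ex", "xp", "pe", "er", "rt"


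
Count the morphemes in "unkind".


Word: "unkind"
Morphemes: un- | kind
Each morpheme carries meaning
= 2 morphemes


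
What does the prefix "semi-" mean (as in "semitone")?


Prefix: semi-
Example: semitone = semi- + tone
Meaning = half


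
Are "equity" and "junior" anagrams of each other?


Word 1: "equity" → sorted: eiqtuy
Word 2: "junior" → sorted: ijnoru
Same letters? eiqtuy != ijnoru
Anagram = No


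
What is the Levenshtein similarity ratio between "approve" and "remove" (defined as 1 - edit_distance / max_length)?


Word 1: "approve" (length 7)
Word 2: "remove" (length 6)
One optimal edit sequence:
  1. delete 'a'  (+1)
  2. substitute 'p' -> 'r'  (+1)
  3. substitute 'p' -> 'e'  (+1)
  4. substitute 'r' -> 'm'  (+1)
  5. keep 'o'
  6. keep 'v'
  7. keep 'e'
Edit distance = 4
Max length = max(7, 6) = 7
Similarity = 1 - 4/7
= 0.4286


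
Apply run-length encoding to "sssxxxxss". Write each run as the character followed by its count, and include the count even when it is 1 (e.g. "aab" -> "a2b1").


String: "sssxxxxss"
Scanning for consecutive runs:
  's' x 3
  'x' x 4
  's' x 2
RLE = "s3x4s2"


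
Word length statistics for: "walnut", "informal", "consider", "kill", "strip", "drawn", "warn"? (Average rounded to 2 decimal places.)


Lengths: "walnut"=6, "informal"=8, "consider"=8, "kill"=4, "strip"=5, "drawn"=5, "warn"=4
Sum = 40, Count = 7
Average = 40/7 = 5.71
= avg=5.71, min=4, max=8


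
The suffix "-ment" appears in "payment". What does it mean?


Suffix: -ment
Example: payment = pay + -ment
Meaning = result of action


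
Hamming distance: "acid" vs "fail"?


Comparing character by character (same length = 4):
  Pos 0: 'a' vs 'f' !=
  Pos 1: 'c' vs 'a' !=
  Pos 2: 'i' vs 'i' =
  Pos 3: 'd' vs 'l' !=
Hamming distance = 3


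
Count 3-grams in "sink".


Word: "sink" (length 4)
Number of 3-grams = length - 3 + 1 = 4 - 3 + 1
= 2


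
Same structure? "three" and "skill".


Pattern of "three": [0, 1, 2, 3, 3]
Pattern of "skill": [0, 1, 2, 3, 3]
Patterns match
Same pattern = Yes


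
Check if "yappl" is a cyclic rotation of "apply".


Word: "apply", Candidate: "yappl"
Method: check if candidate is substring of word+word
"applyapply" contains "yappl"? Yes
Is rotation = Yes


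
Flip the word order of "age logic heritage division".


Original: "age logic heritage division"
Words (1..n): age | logic | heritage | division
Reversed (n..1): division | heritage | logic | age
Result = "division heritage logic age"


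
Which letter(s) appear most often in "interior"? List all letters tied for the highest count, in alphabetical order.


Word: "interior"
Letter counts:
  'e': 1
  'i': 2
  'n': 1
  'o': 1
  'r': 2
  't': 1
Maximum count = 2
Most frequent = 'i', 'r' (2 times each)


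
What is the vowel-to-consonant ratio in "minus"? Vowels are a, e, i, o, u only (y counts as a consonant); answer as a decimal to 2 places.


Word: "minus"
Vowels (a,e,i,o,u): 2
Consonants: 3
Ratio = 2/3
= 0.67


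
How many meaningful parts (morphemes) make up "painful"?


Word: "painful"
Morphemes: pain + -ful
Each morpheme carries meaning
= 2 morphemes


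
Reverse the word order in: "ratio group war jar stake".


Original: "ratio group war jar stake"
Words (1..n): ratio | group | war | jar | stake
Reversed (n..1): stake | jar | war | group | ratio
Result = "stake jar war group ratio"


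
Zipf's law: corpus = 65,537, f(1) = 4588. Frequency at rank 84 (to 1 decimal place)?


Zipf's law: f(r) = f(1) / r
f(1) = 4588
f(84) = 4588 / 84
= 54.6 occurrences


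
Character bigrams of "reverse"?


Word: "reverse" (length 7)
Number of bigrams = 7 - 2 + 1 = 6
  Position 0: "re"
  Position 1: "ev"
  Position 2: "ve"
  Position 3: "er"
  Position 4: "rs"
  Position 5: "se"
Bigrams = "re", "ev", "ve", "er", "rs", "se"


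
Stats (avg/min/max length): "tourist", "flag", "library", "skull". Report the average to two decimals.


Lengths: "tourist"=7, "flag"=4, "library"=7, "skull"=5
Sum = 23, Count = 4
Average = 23/4 = 5.75
= avg=5.75, min=4, max=7


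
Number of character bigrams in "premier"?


Word: "premier" (length 7)
Number of 2-grams = length - 2 + 1 = 7 - 2 + 1
= 6


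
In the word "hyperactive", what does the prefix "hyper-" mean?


Prefix: hyper-
Example: hyperactive = hyper- + active
Meaning = over / excessive


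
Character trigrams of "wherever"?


Word: "wherever" (length 8)
Number of trigrams = 8 - 3 + 1 = 6
  Position 0: "whe"
  Position 1: "her"
  Position 2: "ere"
  Position 3: "rev"
  Position 4: "eve"
  Position 5: "ver"
Trigrams = "whe", "her", "ere", "rev", "eve", "ver"


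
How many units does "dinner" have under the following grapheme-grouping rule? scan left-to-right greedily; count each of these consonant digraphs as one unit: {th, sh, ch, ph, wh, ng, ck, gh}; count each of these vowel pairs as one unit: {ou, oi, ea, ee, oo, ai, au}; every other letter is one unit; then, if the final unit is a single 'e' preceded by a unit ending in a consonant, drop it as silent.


Word: "dinner" (6 letters)
Left-to-right scan:
  [1] 'd' (letter)
  [2] 'i' (letter)
  [3] 'n' (letter)
  [4] 'n' (letter)
  [5] 'e' (letter)
  [6] 'r' (letter)
Units from scan: 6
Sound units = 6 units


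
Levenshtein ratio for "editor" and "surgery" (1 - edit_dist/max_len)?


Word 1: "editor" (length 6)
Word 2: "surgery" (length 7)
One optimal edit sequence:
  1. substitute 'e' -> 's'  (+1)
  2. substitute 'd' -> 'u'  (+1)
  3. substitute 'i' -> 'r'  (+1)
  4. substitute 't' -> 'g'  (+1)
  5. substitute 'o' -> 'e'  (+1)
  6. keep 'r'
  7. insert 'y'  (+1)
Edit distance = 6
Max length = max(6, 7) = 7
Similarity = 1 - 6/7
= 0.1429


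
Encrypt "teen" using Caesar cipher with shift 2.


Word: "teen"
Shift: 2
Each letter → (letter + shift) mod 26:
  't' (19) + 2 = 21 → 'v'
  'e' (4) + 2 = 6 → 'g'
  'e' (4) + 2 = 6 → 'g'
  'n' (13) + 2 = 15 → 'p'
Result = "vggp"


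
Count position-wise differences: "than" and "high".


Comparing character by character (same length = 4):
  Pos 0: 't' vs 'h' !=
  Pos 1: 'h' vs 'i' !=
  Pos 2: 'a' vs 'g' !=
  Pos 3: 'n' vs 'h' !=
Hamming distance = 4


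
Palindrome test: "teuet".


Word: "teuet"
Reversed: "teuet"
Forward == Backward? teuet == teuet
Palindrome = Yes


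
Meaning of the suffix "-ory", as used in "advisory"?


Suffix: -ory
Example: advisory = advise + -ory, with a spelling change
Meaning = relating to / place for


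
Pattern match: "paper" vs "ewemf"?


Pattern of "paper": [0, 1, 0, 2, 3]
Pattern of "ewemf": [0, 1, 0, 2, 3]
Patterns match
Same pattern = Yes


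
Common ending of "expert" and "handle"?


Word 1: "expert"
Word 2: "handle"
Comparing from end:
  Pos -1: 't' != 'e' (stop)
LCS = "" (length 0)


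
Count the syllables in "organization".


Word: "organization"
Syllable breakdown: or-gan-i-za-tion
Counting: 5 parts
= 5 syllables


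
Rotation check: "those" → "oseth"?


Word: "those", Candidate: "oseth"
Method: check if candidate is substring of word+word
"thosethose" contains "oseth"? Yes
Is rotation = Yes


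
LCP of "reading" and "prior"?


Word 1: "reading"
Word 2: "prior"
Comparing from start:
  Pos 0: 'r' != 'p' (stop)
LCP = "" (length 0)


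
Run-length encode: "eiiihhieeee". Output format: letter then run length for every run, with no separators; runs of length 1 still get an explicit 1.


String: "eiiihhieeee"
Scanning for consecutive runs:
  'e' x 1
  'i' x 3
  'h' x 2
  'i' x 1
  'e' x 4
RLE = "e1i3h2i1e4"


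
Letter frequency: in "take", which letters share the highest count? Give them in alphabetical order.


Word: "take"
Letter counts:
  'a': 1
  'e': 1
  'k': 1
  't': 1
Maximum count = 1
Most frequent = 'a', 'e', 'k', 't' (1 time each)


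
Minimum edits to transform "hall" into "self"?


Word 1: "hall" (length 4)
Word 2: "self" (length 4)
One optimal edit sequence (insert/delete/substitute each cost 1):
  1. substitute 'h' -> 's'  (+1)
  2. substitute 'a' -> 'e'  (+1)
  3. keep 'l'
  4. substitute 'l' -> 'f'  (+1)
Total edit operations: 3
Edit distance = 3


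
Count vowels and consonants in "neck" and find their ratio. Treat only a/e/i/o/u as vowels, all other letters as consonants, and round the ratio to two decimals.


Word: "neck"
Vowels (a,e,i,o,u): 1
Consonants: 3
Ratio = 1/3
= 0.33


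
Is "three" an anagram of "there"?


Word 1: "there" → sorted: eehrt
Word 2: "three" → sorted: eehrt
Same letters? eehrt == eehrt
Anagram = Yes


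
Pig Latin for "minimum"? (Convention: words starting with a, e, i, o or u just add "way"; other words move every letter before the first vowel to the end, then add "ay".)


Word: "minimum"
Starts with consonant(s) → move to end, add 'ay'
Consonant cluster: "m"
Pig Latin = "inimummay"


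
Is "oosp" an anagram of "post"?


Word 1: "post" → sorted: opst
Word 2: "oosp" → sorted: oops
Same letters? opst != oops
Anagram = No


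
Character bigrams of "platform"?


Word: "platform" (length 8)
Number of bigrams = 8 - 2 + 1 = 7
  Position 0: "pl"
  Position 1: "la"
  Position 2: "at"
  Position 3: "tf"
  Position 4: "fo"
  Position 5: "or"
  Position 6: "rm"
Bigrams = "pl", "la", "at", "tf", "fo", "or", "rm"


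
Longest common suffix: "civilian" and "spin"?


Word 1: "civilian"
Word 2: "spin"
Comparing from end:
  Pos -1: 'n' == 'n'
  Pos -2: 'a' != 'i' (stop)
LCS = "n" (length 1)


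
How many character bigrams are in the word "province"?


Word: "province" (length 8)
Number of 2-grams = length - 2 + 1 = 8 - 2 + 1
= 7


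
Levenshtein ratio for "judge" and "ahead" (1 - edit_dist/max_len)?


Word 1: "judge" (length 5)
Word 2: "ahead" (length 5)
One optimal edit sequence:
  1. substitute 'j' -> 'a'  (+1)
  2. substitute 'u' -> 'h'  (+1)
  3. substitute 'd' -> 'e'  (+1)
  4. substitute 'g' -> 'a'  (+1)
  5. substitute 'e' -> 'd'  (+1)
Edit distance = 5
Max length = max(5, 5) = 5
Similarity = 1 - 5/5
= 0.0000


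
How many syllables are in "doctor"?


Word: "doctor"
Syllable breakdown: doc / tor
Counting: 2 parts
= 2 syllables


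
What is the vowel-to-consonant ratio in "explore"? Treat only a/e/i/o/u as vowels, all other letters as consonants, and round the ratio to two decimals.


Word: "explore"
Vowels (a,e,i,o,u): 3
Consonants: 4
Ratio = 3/4
= 0.75


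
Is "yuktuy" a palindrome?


Word: "yuktuy"
Reversed: "yutkuy"
Forward == Backward? yuktuy != yutkuy
Palindrome = No


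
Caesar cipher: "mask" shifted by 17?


Word: "mask"
Shift: 17
Each letter → (letter + shift) mod 26:
  'm' (12) + 17 = 3 → 'd'
  'a' (0) + 17 = 17 → 'r'
  's' (18) + 17 = 9 → 'j'
  'k' (10) + 17 = 1 → 'b'
Result = "drjb"


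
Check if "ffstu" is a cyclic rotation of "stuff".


Word: "stuff", Candidate: "ffstu"
Method: check if candidate is substring of word+word
"stuffstuff" contains "ffstu"? Yes
Is rotation = Yes


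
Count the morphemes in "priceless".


Word: "priceless"
Morphemes: price | -less
Each morpheme carries meaning
= 2 morphemes


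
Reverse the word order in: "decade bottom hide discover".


Original: "decade bottom hide discover"
Words (1..n): decade | bottom | hide | discover
Reversed (n..1): discover | hide | bottom | decade
Result = "discover hide bottom decade"


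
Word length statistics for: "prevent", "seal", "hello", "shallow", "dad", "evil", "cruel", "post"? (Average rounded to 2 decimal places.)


Lengths: "prevent"=7, "seal"=4, "hello"=5, "shallow"=7, "dad"=3, "evil"=4, "cruel"=5, "post"=4
Sum = 39, Count = 8
Average = 39/8 = 4.88
= avg=4.88, min=3, max=7
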